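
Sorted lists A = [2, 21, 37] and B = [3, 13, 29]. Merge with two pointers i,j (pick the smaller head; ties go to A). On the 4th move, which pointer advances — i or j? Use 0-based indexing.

[i=0,j=0] A[i]=2<=B[j]=3 take 2 → i++
[i=1,j=0] A[i]=21>B[j]=3 take 3 → j++
[i=1,j=1] A[i]=21>B[j]=13 take 13 → j++
[i=1,j=2] A[i]=21<=B[j]=29 take 21 → i++

i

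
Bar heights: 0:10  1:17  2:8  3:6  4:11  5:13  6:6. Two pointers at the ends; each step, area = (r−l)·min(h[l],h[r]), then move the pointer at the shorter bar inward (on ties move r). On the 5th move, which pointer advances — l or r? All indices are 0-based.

r

[0,6] min(10,6)*6=36 best=36 * → r--
[0,5] min(10,13)*5=50 best=50 * → l++
[1,5] min(17,13)*4=52 best=52 * → r--
[1,4] min(17,11)*3=33 best=52 → r--
[1,3] min(17,6)*2=12 best=52 → r--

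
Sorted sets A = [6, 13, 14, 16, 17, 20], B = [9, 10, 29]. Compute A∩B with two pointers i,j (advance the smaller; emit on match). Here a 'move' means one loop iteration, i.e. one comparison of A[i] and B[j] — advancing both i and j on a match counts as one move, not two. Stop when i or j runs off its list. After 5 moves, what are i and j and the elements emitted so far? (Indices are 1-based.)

[i=1,j=1] 6<9 → i++
[i=2,j=1] 13>9 → j++
[i=2,j=2] 13>10 → j++
[i=2,j=3] 13<29 → i++
[i=3,j=3] 14<29 → i++

i=4, j=3, emitted=[]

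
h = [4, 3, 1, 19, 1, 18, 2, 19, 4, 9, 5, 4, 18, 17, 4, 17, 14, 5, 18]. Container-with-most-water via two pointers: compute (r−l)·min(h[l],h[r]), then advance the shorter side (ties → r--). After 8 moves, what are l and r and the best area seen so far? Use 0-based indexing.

[0,18] min(4,18)*18=72 best=72 * → l++
[1,18] min(3,18)*17=51 best=72 → l++
[2,18] min(1,18)*16=16 best=72 → l++
[3,18] min(19,18)*15=270 best=270 * → r--
[3,17] min(19,5)*14=70 best=270 → r--
[3,16] min(19,14)*13=182 best=270 → r--
[3,15] min(19,17)*12=204 best=270 → r--
[3,14] min(19,4)*11=44 best=270 → r--

l=3, r=13, best area=270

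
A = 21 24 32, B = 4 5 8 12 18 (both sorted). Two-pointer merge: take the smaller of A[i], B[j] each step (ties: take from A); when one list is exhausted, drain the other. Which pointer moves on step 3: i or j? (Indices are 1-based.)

[i=1,j=1] A[i]=21>B[j]=4 take 4 → j++
[i=1,j=2] A[i]=21>B[j]=5 take 5 → j++
[i=1,j=3] A[i]=21>B[j]=8 take 8 → j++

j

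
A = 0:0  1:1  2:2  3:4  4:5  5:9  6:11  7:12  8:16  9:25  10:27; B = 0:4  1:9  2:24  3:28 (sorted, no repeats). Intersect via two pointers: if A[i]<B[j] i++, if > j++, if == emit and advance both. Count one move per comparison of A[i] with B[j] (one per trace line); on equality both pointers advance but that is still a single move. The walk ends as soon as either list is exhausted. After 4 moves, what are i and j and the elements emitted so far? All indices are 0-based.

i=4, j=1, emitted=[4]

i=0 j=0: 0<4, i++
i=1 j=0: 1<4, i++
i=2 j=0: 2<4, i++
i=3 j=0: 4==4 emit, i++,j++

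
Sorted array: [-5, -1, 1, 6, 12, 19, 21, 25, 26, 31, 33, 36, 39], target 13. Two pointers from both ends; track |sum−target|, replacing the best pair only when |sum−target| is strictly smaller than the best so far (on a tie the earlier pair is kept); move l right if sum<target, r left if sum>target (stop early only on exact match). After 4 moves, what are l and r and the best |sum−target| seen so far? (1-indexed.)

l=1 r=13: -5+39=34 d=21 *, r--
l=1 r=12: -5+36=31 d=18 *, r--
l=1 r=11: -5+33=28 d=15 *, r--
l=1 r=10: -5+31=26 d=13 *, r--

l=1, r=9, best |Δ|=13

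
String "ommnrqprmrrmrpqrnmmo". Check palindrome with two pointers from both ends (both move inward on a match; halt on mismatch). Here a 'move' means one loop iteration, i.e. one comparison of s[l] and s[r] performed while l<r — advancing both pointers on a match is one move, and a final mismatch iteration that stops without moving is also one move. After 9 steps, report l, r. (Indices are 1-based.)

[1,20] 'o'=='o' → l++,r--
[2,19] 'm'=='m' → l++,r--
[3,18] 'm'=='m' → l++,r--
[4,17] 'n'=='n' → l++,r--
[5,16] 'r'=='r' → l++,r--
[6,15] 'q'=='q' → l++,r--
[7,14] 'p'=='p' → l++,r--
[8,13] 'r'=='r' → l++,r--
[9,12] 'm'=='m' → l++,r--

l=10, r=11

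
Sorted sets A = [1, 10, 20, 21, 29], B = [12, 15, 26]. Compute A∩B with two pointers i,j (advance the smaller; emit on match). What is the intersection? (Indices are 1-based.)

i=1 j=1: 1<12, i++
i=2 j=1: 10<12, i++
i=3 j=1: 20>12, j++
i=3 j=2: 20>15, j++
i=3 j=3: 20<26, i++
i=4 j=3: 21<26, i++
i=5 j=3: 29>26, j++

intersection = []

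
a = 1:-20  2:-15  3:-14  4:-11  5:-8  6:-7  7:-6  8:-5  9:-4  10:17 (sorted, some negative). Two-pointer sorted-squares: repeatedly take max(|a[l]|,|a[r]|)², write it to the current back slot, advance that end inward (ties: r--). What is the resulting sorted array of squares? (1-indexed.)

[16, 25, 36, 49, 64, 121, 196, 225, 289, 400]

l=1 r=10: |-20|>|17| out[10]=400, l++
l=2 r=10: |-15|<=|17| out[9]=289, r--
l=2 r=9: |-15|>|-4| out[8]=225, l++
l=3 r=9: |-14|>|-4| out[7]=196, l++
l=4 r=9: |-11|>|-4| out[6]=121, l++
l=5 r=9: |-8|>|-4| out[5]=64, l++
l=6 r=9: |-7|>|-4| out[4]=49, l++
l=7 r=9: |-6|>|-4| out[3]=36, l++
l=8 r=9: |-5|>|-4| out[2]=25, l++
l=9 r=9: |-4|<=|-4| out[1]=16, r--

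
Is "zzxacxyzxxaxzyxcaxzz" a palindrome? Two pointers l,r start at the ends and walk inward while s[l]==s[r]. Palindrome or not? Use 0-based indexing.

l=0 r=19: 'z'=='z', l++,r--
l=1 r=18: 'z'=='z', l++,r--
l=2 r=17: 'x'=='x', l++,r--
l=3 r=16: 'a'=='a', l++,r--
l=4 r=15: 'c'=='c', l++,r--
l=5 r=14: 'x'=='x', l++,r--
l=6 r=13: 'y'=='y', l++,r--
l=7 r=12: 'z'=='z', l++,r--
l=8 r=11: 'x'=='x', l++,r--
l=9 r=10: 'x'!='a', stop

not a palindrome (mismatch at 9,10)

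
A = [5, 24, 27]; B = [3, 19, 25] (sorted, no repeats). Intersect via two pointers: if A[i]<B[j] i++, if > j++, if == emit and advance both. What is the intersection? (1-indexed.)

i=1 j=1: 5>3, j++
i=1 j=2: 5<19, i++
i=2 j=2: 24>19, j++
i=2 j=3: 24<25, i++
i=3 j=3: 27>25, j++

intersection = []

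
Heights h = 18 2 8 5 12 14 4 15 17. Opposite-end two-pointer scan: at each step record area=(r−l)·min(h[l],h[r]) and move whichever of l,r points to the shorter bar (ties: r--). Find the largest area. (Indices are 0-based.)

l=0 r=8: min(18,17)*8=136 best=136 *, r--
l=0 r=7: min(18,15)*7=105 best=136, r--
l=0 r=6: min(18,4)*6=24 best=136, r--
l=0 r=5: min(18,14)*5=70 best=136, r--
l=0 r=4: min(18,12)*4=48 best=136, r--
l=0 r=3: min(18,5)*3=15 best=136, r--
l=0 r=2: min(18,8)*2=16 best=136, r--
l=0 r=1: min(18,2)*1=2 best=136, r--

max area = 136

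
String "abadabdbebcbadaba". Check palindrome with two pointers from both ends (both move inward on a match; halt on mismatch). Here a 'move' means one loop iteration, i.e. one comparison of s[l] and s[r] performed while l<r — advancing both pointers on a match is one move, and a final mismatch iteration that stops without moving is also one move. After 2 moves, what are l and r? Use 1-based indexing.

l=3, r=15

l=1 r=17: 'a'=='a', l++,r--
l=2 r=16: 'b'=='b', l++,r--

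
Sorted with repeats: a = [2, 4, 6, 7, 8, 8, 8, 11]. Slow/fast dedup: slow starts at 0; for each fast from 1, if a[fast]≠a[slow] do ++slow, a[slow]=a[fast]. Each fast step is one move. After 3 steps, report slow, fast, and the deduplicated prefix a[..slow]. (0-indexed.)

slow=0 fast=1: a[fast]=4≠a[slow]=2 write a[1]=4, slow++,fast++
slow=1 fast=2: a[fast]=6≠a[slow]=4 write a[2]=6, slow++,fast++
slow=2 fast=3: a[fast]=7≠a[slow]=6 write a[3]=7, slow++,fast++

slow=3, fast=4, prefix=[2, 4, 6, 7]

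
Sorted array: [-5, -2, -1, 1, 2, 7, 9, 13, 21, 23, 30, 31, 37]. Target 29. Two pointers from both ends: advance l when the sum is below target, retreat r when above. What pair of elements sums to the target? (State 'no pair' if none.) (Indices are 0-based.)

(-2, 31)

l=0 r=12: -5+37=32 >29, r--
l=0 r=11: -5+31=26 <29, l++
l=1 r=11: -2+31=29, found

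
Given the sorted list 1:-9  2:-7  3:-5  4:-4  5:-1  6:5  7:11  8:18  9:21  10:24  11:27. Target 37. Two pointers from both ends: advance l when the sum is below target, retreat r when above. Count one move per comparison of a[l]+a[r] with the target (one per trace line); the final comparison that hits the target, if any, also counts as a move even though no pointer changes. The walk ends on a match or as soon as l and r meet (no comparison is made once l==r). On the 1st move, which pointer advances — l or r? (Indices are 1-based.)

l

l=1 r=11: -9+27=18 <37, l++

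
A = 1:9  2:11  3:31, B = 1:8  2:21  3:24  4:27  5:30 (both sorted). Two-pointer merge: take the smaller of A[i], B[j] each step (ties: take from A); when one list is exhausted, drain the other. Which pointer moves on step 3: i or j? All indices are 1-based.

i=1 j=1: A[i]=9>B[j]=8 take 8, j++
i=1 j=2: A[i]=9<=B[j]=21 take 9, i++
i=2 j=2: A[i]=11<=B[j]=21 take 11, i++

i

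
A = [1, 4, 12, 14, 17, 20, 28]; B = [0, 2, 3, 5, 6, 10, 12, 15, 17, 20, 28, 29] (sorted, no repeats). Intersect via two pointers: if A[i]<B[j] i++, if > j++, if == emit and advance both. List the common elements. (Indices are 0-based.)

intersection = [12, 17, 20, 28]

[i=0,j=0] 1>0 → j++
[i=0,j=1] 1<2 → i++
[i=1,j=1] 4>2 → j++
[i=1,j=2] 4>3 → j++
[i=1,j=3] 4<5 → i++
[i=2,j=3] 12>5 → j++
[i=2,j=4] 12>6 → j++
[i=2,j=5] 12>10 → j++
[i=2,j=6] 12==12 emit → i++,j++
[i=3,j=7] 14<15 → i++
[i=4,j=7] 17>15 → j++
[i=4,j=8] 17==17 emit → i++,j++
[i=5,j=9] 20==20 emit → i++,j++
[i=6,j=10] 28==28 emit → i++,j++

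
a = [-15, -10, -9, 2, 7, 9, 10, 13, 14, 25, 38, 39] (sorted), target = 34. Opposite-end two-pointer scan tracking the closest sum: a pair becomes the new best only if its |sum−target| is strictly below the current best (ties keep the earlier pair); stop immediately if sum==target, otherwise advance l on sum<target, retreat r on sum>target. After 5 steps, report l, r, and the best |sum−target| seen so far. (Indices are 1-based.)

[1,12] -15+39=24 d=10 * → l++
[2,12] -10+39=29 d=5 * → l++
[3,12] -9+39=30 d=4 * → l++
[4,12] 2+39=41 d=7 → r--
[4,11] 2+38=40 d=6 → r--

l=4, r=10, best |Δ|=4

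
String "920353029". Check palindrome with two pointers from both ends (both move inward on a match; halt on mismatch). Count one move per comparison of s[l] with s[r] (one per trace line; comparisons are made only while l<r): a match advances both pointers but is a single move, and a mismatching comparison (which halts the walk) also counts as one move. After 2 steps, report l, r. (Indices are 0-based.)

l=0 r=8: '9'=='9', l++,r--
l=1 r=7: '2'=='2', l++,r--

l=2, r=6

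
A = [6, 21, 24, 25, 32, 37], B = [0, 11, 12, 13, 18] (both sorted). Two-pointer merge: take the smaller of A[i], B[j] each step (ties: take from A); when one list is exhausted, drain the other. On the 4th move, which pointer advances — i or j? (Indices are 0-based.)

[i=0,j=0] A[i]=6>B[j]=0 take 0 → j++
[i=0,j=1] A[i]=6<=B[j]=11 take 6 → i++
[i=1,j=1] A[i]=21>B[j]=11 take 11 → j++
[i=1,j=2] A[i]=21>B[j]=12 take 12 → j++

j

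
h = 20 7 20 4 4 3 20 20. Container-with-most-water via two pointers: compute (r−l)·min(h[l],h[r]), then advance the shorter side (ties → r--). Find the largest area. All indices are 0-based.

max area = 140

l=0 r=7: min(20,20)*7=140 best=140 *, r--
l=0 r=6: min(20,20)*6=120 best=140, r--
l=0 r=5: min(20,3)*5=15 best=140, r--
l=0 r=4: min(20,4)*4=16 best=140, r--
l=0 r=3: min(20,4)*3=12 best=140, r--
l=0 r=2: min(20,20)*2=40 best=140, r--
l=0 r=1: min(20,7)*1=7 best=140, r--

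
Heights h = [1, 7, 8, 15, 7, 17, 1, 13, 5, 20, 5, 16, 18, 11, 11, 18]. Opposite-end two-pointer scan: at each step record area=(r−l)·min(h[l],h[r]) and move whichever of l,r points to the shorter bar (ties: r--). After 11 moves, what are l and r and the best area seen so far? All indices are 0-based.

l=9, r=13, best area=180

l=0 r=15: min(1,18)*15=15 best=15 *, l++
l=1 r=15: min(7,18)*14=98 best=98 *, l++
l=2 r=15: min(8,18)*13=104 best=104 *, l++
l=3 r=15: min(15,18)*12=180 best=180 *, l++
l=4 r=15: min(7,18)*11=77 best=180, l++
l=5 r=15: min(17,18)*10=170 best=180, l++
l=6 r=15: min(1,18)*9=9 best=180, l++
l=7 r=15: min(13,18)*8=104 best=180, l++
l=8 r=15: min(5,18)*7=35 best=180, l++
l=9 r=15: min(20,18)*6=108 best=180, r--
l=9 r=14: min(20,11)*5=55 best=180, r--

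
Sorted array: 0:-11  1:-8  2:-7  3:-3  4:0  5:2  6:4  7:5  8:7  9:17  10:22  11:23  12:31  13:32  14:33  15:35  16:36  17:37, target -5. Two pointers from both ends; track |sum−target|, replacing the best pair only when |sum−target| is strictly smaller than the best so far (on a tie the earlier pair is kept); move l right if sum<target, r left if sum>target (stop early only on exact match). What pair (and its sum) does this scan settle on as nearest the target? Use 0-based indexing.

pair (-7, 2) with sum -5 (|Δ|=0)

l=0 r=17: -11+37=26 d=31 *, r--
l=0 r=16: -11+36=25 d=30 *, r--
l=0 r=15: -11+35=24 d=29 *, r--
l=0 r=14: -11+33=22 d=27 *, r--
l=0 r=13: -11+32=21 d=26 *, r--
l=0 r=12: -11+31=20 d=25 *, r--
l=0 r=11: -11+23=12 d=17 *, r--
l=0 r=10: -11+22=11 d=16 *, r--
l=0 r=9: -11+17=6 d=11 *, r--
l=0 r=8: -11+7=-4 d=1 *, r--
l=0 r=7: -11+5=-6 d=1, l++
l=1 r=7: -8+5=-3 d=2, r--
l=1 r=6: -8+4=-4 d=1, r--
l=1 r=5: -8+2=-6 d=1, l++
l=2 r=5: -7+2=-5 d=0 *, stop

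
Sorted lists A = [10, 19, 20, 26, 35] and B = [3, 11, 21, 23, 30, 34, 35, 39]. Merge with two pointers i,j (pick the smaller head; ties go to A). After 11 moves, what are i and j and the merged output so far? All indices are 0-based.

i=0 j=0: A[i]=10>B[j]=3 take 3, j++
i=0 j=1: A[i]=10<=B[j]=11 take 10, i++
i=1 j=1: A[i]=19>B[j]=11 take 11, j++
i=1 j=2: A[i]=19<=B[j]=21 take 19, i++
i=2 j=2: A[i]=20<=B[j]=21 take 20, i++
i=3 j=2: A[i]=26>B[j]=21 take 21, j++
i=3 j=3: A[i]=26>B[j]=23 take 23, j++
i=3 j=4: A[i]=26<=B[j]=30 take 26, i++
i=4 j=4: A[i]=35>B[j]=30 take 30, j++
i=4 j=5: A[i]=35>B[j]=34 take 34, j++
i=4 j=6: A[i]=35<=B[j]=35 take 35, i++

i=5, j=6, merged so far=[3, 10, 11, 19, 20, 21, 23, 26, 30, 34, 35]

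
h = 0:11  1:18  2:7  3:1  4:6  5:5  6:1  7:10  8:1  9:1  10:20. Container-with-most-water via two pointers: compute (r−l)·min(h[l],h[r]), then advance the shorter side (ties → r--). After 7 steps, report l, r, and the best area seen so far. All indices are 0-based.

l=7, r=10, best area=162

[0,10] min(11,20)*10=110 best=110 * → l++
[1,10] min(18,20)*9=162 best=162 * → l++
[2,10] min(7,20)*8=56 best=162 → l++
[3,10] min(1,20)*7=7 best=162 → l++
[4,10] min(6,20)*6=36 best=162 → l++
[5,10] min(5,20)*5=25 best=162 → l++
[6,10] min(1,20)*4=4 best=162 → l++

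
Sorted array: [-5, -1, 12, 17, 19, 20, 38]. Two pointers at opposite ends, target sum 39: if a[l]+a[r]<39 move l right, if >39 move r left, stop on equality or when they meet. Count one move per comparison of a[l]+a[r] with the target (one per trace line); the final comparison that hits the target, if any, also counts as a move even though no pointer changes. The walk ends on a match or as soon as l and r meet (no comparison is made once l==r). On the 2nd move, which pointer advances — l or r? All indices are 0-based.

l=0 r=6: -5+38=33 <39, l++
l=1 r=6: -1+38=37 <39, l++

l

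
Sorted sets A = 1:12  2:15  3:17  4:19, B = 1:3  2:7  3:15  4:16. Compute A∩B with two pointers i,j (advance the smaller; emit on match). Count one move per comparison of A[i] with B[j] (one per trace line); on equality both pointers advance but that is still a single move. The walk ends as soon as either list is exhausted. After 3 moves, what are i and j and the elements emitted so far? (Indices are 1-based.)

[i=1,j=1] 12>3 → j++
[i=1,j=2] 12>7 → j++
[i=1,j=3] 12<15 → i++

i=2, j=3, emitted=[]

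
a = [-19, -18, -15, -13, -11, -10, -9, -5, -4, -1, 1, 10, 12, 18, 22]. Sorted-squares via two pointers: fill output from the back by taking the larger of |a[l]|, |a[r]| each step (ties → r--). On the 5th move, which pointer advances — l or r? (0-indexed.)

l

[0,14] |-19|<=|22| out[14]=484 → r--
[0,13] |-19|>|18| out[13]=361 → l++
[1,13] |-18|<=|18| out[12]=324 → r--
[1,12] |-18|>|12| out[11]=324 → l++
[2,12] |-15|>|12| out[10]=225 → l++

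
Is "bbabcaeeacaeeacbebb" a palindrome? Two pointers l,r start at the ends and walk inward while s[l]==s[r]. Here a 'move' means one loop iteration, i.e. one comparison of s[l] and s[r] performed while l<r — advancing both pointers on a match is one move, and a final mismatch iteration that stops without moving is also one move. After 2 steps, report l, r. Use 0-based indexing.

l=2, r=16

l=0 r=18: 'b'=='b', l++,r--
l=1 r=17: 'b'=='b', l++,r--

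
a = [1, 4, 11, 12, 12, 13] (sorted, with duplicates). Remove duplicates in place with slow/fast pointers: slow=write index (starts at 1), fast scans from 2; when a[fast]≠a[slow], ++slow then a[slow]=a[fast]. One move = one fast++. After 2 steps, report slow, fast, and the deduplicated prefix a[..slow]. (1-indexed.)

slow=3, fast=4, prefix=[1, 4, 11]

(s=1,f=2) a[fast]=4≠a[slow]=1 write a[2]=4 → slow++,fast++
(s=2,f=3) a[fast]=11≠a[slow]=4 write a[3]=11 → slow++,fast++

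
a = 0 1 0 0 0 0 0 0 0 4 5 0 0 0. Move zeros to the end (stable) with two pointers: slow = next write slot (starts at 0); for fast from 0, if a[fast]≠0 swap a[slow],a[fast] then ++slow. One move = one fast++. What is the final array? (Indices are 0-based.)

(s=0,f=0) a[fast]=0 → fast++
(s=0,f=1) a[fast]=1≠0 swap→a[0]=1 → slow++,fast++
(s=1,f=2) a[fast]=0 → fast++
(s=1,f=3) a[fast]=0 → fast++
(s=1,f=4) a[fast]=0 → fast++
(s=1,f=5) a[fast]=0 → fast++
(s=1,f=6) a[fast]=0 → fast++
(s=1,f=7) a[fast]=0 → fast++
(s=1,f=8) a[fast]=0 → fast++
(s=1,f=9) a[fast]=4≠0 swap→a[1]=4 → slow++,fast++
(s=2,f=10) a[fast]=5≠0 swap→a[2]=5 → slow++,fast++
(s=3,f=11) a[fast]=0 → fast++
(s=3,f=12) a[fast]=0 → fast++
(s=3,f=13) a[fast]=0 → fast++

[1, 4, 5, 0, 0, 0, 0, 0, 0, 0, 0, 0, 0, 0]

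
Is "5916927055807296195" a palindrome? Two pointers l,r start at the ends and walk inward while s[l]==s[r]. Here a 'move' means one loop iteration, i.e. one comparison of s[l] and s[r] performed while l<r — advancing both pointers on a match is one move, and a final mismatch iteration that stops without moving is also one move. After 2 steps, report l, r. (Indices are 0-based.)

[0,18] '5'=='5' → l++,r--
[1,17] '9'=='9' → l++,r--

l=2, r=16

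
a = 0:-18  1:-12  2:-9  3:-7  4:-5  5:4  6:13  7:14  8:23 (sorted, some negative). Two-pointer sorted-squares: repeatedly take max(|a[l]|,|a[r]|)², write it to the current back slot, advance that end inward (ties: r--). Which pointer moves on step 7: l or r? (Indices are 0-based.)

l

l=0 r=8: |-18|<=|23| out[8]=529, r--
l=0 r=7: |-18|>|14| out[7]=324, l++
l=1 r=7: |-12|<=|14| out[6]=196, r--
l=1 r=6: |-12|<=|13| out[5]=169, r--
l=1 r=5: |-12|>|4| out[4]=144, l++
l=2 r=5: |-9|>|4| out[3]=81, l++
l=3 r=5: |-7|>|4| out[2]=49, l++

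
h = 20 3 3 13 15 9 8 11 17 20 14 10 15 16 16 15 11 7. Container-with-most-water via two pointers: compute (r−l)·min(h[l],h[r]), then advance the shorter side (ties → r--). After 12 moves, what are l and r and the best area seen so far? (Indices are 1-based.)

l=1, r=6, best area=225

l=1 r=18: min(20,7)*17=119 best=119 *, r--
l=1 r=17: min(20,11)*16=176 best=176 *, r--
l=1 r=16: min(20,15)*15=225 best=225 *, r--
l=1 r=15: min(20,16)*14=224 best=225, r--
l=1 r=14: min(20,16)*13=208 best=225, r--
l=1 r=13: min(20,15)*12=180 best=225, r--
l=1 r=12: min(20,10)*11=110 best=225, r--
l=1 r=11: min(20,14)*10=140 best=225, r--
l=1 r=10: min(20,20)*9=180 best=225, r--
l=1 r=9: min(20,17)*8=136 best=225, r--
l=1 r=8: min(20,11)*7=77 best=225, r--
l=1 r=7: min(20,8)*6=48 best=225, r--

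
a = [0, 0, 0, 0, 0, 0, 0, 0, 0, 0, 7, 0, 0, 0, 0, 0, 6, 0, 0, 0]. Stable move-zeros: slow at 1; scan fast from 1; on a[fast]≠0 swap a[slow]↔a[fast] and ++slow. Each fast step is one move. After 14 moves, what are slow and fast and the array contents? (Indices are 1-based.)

(s=1,f=1) a[fast]=0 → fast++
(s=1,f=2) a[fast]=0 → fast++
(s=1,f=3) a[fast]=0 → fast++
(s=1,f=4) a[fast]=0 → fast++
(s=1,f=5) a[fast]=0 → fast++
(s=1,f=6) a[fast]=0 → fast++
(s=1,f=7) a[fast]=0 → fast++
(s=1,f=8) a[fast]=0 → fast++
(s=1,f=9) a[fast]=0 → fast++
(s=1,f=10) a[fast]=0 → fast++
(s=1,f=11) a[fast]=7≠0 swap→a[1]=7 → slow++,fast++
(s=2,f=12) a[fast]=0 → fast++
(s=2,f=13) a[fast]=0 → fast++
(s=2,f=14) a[fast]=0 → fast++

slow=2, fast=15, a=[7, 0, 0, 0, 0, 0, 0, 0, 0, 0, 0, 0, 0, 0, 0, 0, 6, 0, 0, 0]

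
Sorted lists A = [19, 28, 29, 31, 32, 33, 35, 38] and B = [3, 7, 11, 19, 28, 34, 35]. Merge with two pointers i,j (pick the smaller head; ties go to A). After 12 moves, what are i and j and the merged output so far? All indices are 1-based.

i=1 j=1: A[i]=19>B[j]=3 take 3, j++
i=1 j=2: A[i]=19>B[j]=7 take 7, j++
i=1 j=3: A[i]=19>B[j]=11 take 11, j++
i=1 j=4: A[i]=19<=B[j]=19 take 19, i++
i=2 j=4: A[i]=28>B[j]=19 take 19, j++
i=2 j=5: A[i]=28<=B[j]=28 take 28, i++
i=3 j=5: A[i]=29>B[j]=28 take 28, j++
i=3 j=6: A[i]=29<=B[j]=34 take 29, i++
i=4 j=6: A[i]=31<=B[j]=34 take 31, i++
i=5 j=6: A[i]=32<=B[j]=34 take 32, i++
i=6 j=6: A[i]=33<=B[j]=34 take 33, i++
i=7 j=6: A[i]=35>B[j]=34 take 34, j++

i=7, j=7, merged so far=[3, 7, 11, 19, 19, 28, 28, 29, 31, 32, 33, 34]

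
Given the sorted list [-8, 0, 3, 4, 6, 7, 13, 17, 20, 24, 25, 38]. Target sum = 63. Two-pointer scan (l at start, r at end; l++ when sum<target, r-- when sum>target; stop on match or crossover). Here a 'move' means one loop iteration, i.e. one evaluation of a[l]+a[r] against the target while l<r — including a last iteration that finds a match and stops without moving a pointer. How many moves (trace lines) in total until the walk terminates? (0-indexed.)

11 moves

l=0 r=11: -8+38=30 <63, l++
l=1 r=11: 0+38=38 <63, l++
l=2 r=11: 3+38=41 <63, l++
l=3 r=11: 4+38=42 <63, l++
l=4 r=11: 6+38=44 <63, l++
l=5 r=11: 7+38=45 <63, l++
l=6 r=11: 13+38=51 <63, l++
l=7 r=11: 17+38=55 <63, l++
l=8 r=11: 20+38=58 <63, l++
l=9 r=11: 24+38=62 <63, l++
l=10 r=11: 25+38=63, found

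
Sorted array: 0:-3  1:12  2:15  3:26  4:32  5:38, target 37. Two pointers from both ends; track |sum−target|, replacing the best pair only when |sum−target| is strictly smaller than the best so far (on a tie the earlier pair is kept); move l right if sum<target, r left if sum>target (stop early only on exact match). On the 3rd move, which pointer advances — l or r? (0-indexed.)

r

[0,5] -3+38=35 d=2 * → l++
[1,5] 12+38=50 d=13 → r--
[1,4] 12+32=44 d=7 → r--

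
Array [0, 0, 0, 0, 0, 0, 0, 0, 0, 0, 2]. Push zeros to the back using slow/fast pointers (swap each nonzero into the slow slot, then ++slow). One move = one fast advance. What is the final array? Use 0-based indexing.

[2, 0, 0, 0, 0, 0, 0, 0, 0, 0, 0]

slow=0 fast=0: a[fast]=0, fast++
slow=0 fast=1: a[fast]=0, fast++
slow=0 fast=2: a[fast]=0, fast++
slow=0 fast=3: a[fast]=0, fast++
slow=0 fast=4: a[fast]=0, fast++
slow=0 fast=5: a[fast]=0, fast++
slow=0 fast=6: a[fast]=0, fast++
slow=0 fast=7: a[fast]=0, fast++
slow=0 fast=8: a[fast]=0, fast++
slow=0 fast=9: a[fast]=0, fast++
slow=0 fast=10: a[fast]=2≠0 swap→a[0]=2, slow++,fast++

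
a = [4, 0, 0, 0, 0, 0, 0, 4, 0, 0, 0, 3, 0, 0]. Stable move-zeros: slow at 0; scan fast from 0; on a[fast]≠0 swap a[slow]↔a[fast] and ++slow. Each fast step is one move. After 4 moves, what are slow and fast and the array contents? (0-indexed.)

slow=1, fast=4, a=[4, 0, 0, 0, 0, 0, 0, 4, 0, 0, 0, 3, 0, 0]

(s=0,f=0) a[fast]=4≠0 swap→a[0]=4 → slow++,fast++
(s=1,f=1) a[fast]=0 → fast++
(s=1,f=2) a[fast]=0 → fast++
(s=1,f=3) a[fast]=0 → fast++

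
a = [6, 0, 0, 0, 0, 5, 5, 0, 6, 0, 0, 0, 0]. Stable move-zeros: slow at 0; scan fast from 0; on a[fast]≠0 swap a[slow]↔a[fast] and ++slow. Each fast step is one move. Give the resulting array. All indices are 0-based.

(s=0,f=0) a[fast]=6≠0 swap→a[0]=6 → slow++,fast++
(s=1,f=1) a[fast]=0 → fast++
(s=1,f=2) a[fast]=0 → fast++
(s=1,f=3) a[fast]=0 → fast++
(s=1,f=4) a[fast]=0 → fast++
(s=1,f=5) a[fast]=5≠0 swap→a[1]=5 → slow++,fast++
(s=2,f=6) a[fast]=5≠0 swap→a[2]=5 → slow++,fast++
(s=3,f=7) a[fast]=0 → fast++
(s=3,f=8) a[fast]=6≠0 swap→a[3]=6 → slow++,fast++
(s=4,f=9) a[fast]=0 → fast++
(s=4,f=10) a[fast]=0 → fast++
(s=4,f=11) a[fast]=0 → fast++
(s=4,f=12) a[fast]=0 → fast++

[6, 5, 5, 6, 0, 0, 0, 0, 0, 0, 0, 0, 0]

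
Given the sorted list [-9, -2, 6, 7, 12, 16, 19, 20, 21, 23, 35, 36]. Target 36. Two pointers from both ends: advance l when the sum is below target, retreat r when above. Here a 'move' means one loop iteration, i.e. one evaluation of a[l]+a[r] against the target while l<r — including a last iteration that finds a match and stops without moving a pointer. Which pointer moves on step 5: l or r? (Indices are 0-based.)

[0,11] -9+36=27 <36 → l++
[1,11] -2+36=34 <36 → l++
[2,11] 6+36=42 >36 → r--
[2,10] 6+35=41 >36 → r--
[2,9] 6+23=29 <36 → l++

l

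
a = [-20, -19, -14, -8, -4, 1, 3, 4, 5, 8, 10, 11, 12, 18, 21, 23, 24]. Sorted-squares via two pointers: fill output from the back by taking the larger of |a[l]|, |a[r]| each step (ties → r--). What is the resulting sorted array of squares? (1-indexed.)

[1, 9, 16, 16, 25, 64, 64, 100, 121, 144, 196, 324, 361, 400, 441, 529, 576]

l=1 r=17: |-20|<=|24| out[17]=576, r--
l=1 r=16: |-20|<=|23| out[16]=529, r--
l=1 r=15: |-20|<=|21| out[15]=441, r--
l=1 r=14: |-20|>|18| out[14]=400, l++
l=2 r=14: |-19|>|18| out[13]=361, l++
l=3 r=14: |-14|<=|18| out[12]=324, r--
l=3 r=13: |-14|>|12| out[11]=196, l++
l=4 r=13: |-8|<=|12| out[10]=144, r--
l=4 r=12: |-8|<=|11| out[9]=121, r--
l=4 r=11: |-8|<=|10| out[8]=100, r--
l=4 r=10: |-8|<=|8| out[7]=64, r--
l=4 r=9: |-8|>|5| out[6]=64, l++
l=5 r=9: |-4|<=|5| out[5]=25, r--
l=5 r=8: |-4|<=|4| out[4]=16, r--
l=5 r=7: |-4|>|3| out[3]=16, l++
l=6 r=7: |1|<=|3| out[2]=9, r--
l=6 r=6: |1|<=|1| out[1]=1, r--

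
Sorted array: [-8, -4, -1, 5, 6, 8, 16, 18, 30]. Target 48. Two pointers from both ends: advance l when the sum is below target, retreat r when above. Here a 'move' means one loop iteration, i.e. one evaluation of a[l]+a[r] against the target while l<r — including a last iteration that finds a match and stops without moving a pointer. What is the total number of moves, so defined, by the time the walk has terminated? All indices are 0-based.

l=0 r=8: -8+30=22 <48, l++
l=1 r=8: -4+30=26 <48, l++
l=2 r=8: -1+30=29 <48, l++
l=3 r=8: 5+30=35 <48, l++
l=4 r=8: 6+30=36 <48, l++
l=5 r=8: 8+30=38 <48, l++
l=6 r=8: 16+30=46 <48, l++
l=7 r=8: 18+30=48, found

8 moves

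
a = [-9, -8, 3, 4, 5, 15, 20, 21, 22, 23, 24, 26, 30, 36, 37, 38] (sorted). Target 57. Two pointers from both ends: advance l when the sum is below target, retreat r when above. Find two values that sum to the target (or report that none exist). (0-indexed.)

(20, 37)

l=0 r=15: -9+38=29 <57, l++
l=1 r=15: -8+38=30 <57, l++
l=2 r=15: 3+38=41 <57, l++
l=3 r=15: 4+38=42 <57, l++
l=4 r=15: 5+38=43 <57, l++
l=5 r=15: 15+38=53 <57, l++
l=6 r=15: 20+38=58 >57, r--
l=6 r=14: 20+37=57, found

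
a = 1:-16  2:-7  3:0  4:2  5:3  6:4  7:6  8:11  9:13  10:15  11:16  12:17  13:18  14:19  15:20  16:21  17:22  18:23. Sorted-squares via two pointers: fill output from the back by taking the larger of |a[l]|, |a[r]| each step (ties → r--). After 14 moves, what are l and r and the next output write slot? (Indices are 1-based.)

l=1 r=18: |-16|<=|23| out[18]=529, r--
l=1 r=17: |-16|<=|22| out[17]=484, r--
l=1 r=16: |-16|<=|21| out[16]=441, r--
l=1 r=15: |-16|<=|20| out[15]=400, r--
l=1 r=14: |-16|<=|19| out[14]=361, r--
l=1 r=13: |-16|<=|18| out[13]=324, r--
l=1 r=12: |-16|<=|17| out[12]=289, r--
l=1 r=11: |-16|<=|16| out[11]=256, r--
l=1 r=10: |-16|>|15| out[10]=256, l++
l=2 r=10: |-7|<=|15| out[9]=225, r--
l=2 r=9: |-7|<=|13| out[8]=169, r--
l=2 r=8: |-7|<=|11| out[7]=121, r--
l=2 r=7: |-7|>|6| out[6]=49, l++
l=3 r=7: |0|<=|6| out[5]=36, r--

l=3, r=6, next write slot=4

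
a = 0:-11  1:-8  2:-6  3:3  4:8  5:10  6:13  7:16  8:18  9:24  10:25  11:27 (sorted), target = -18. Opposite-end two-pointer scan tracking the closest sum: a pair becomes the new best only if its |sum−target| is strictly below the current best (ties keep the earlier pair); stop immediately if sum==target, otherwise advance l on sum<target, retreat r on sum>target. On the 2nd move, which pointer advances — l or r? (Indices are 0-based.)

r

[0,11] -11+27=16 d=34 * → r--
[0,10] -11+25=14 d=32 * → r--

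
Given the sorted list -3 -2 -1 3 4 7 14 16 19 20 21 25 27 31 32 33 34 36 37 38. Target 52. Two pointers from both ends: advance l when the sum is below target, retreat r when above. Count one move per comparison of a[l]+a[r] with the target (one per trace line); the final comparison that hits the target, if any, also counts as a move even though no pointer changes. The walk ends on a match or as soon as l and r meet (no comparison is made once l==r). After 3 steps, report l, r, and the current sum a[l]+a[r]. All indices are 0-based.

l=3, r=19, sum=41

l=0 r=19: -3+38=35 <52, l++
l=1 r=19: -2+38=36 <52, l++
l=2 r=19: -1+38=37 <52, l++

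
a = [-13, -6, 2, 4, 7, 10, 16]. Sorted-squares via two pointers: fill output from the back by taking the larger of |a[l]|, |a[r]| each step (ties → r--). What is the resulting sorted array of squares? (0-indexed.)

[4, 16, 36, 49, 100, 169, 256]

[0,6] |-13|<=|16| out[6]=256 → r--
[0,5] |-13|>|10| out[5]=169 → l++
[1,5] |-6|<=|10| out[4]=100 → r--
[1,4] |-6|<=|7| out[3]=49 → r--
[1,3] |-6|>|4| out[2]=36 → l++
[2,3] |2|<=|4| out[1]=16 → r--
[2,2] |2|<=|2| out[0]=4 → r--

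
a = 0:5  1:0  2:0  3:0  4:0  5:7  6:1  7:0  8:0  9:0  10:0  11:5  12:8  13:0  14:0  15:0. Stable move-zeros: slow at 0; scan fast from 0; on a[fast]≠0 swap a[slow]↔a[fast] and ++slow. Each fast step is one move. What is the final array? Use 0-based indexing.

slow=0 fast=0: a[fast]=5≠0 swap→a[0]=5, slow++,fast++
slow=1 fast=1: a[fast]=0, fast++
slow=1 fast=2: a[fast]=0, fast++
slow=1 fast=3: a[fast]=0, fast++
slow=1 fast=4: a[fast]=0, fast++
slow=1 fast=5: a[fast]=7≠0 swap→a[1]=7, slow++,fast++
slow=2 fast=6: a[fast]=1≠0 swap→a[2]=1, slow++,fast++
slow=3 fast=7: a[fast]=0, fast++
slow=3 fast=8: a[fast]=0, fast++
slow=3 fast=9: a[fast]=0, fast++
slow=3 fast=10: a[fast]=0, fast++
slow=3 fast=11: a[fast]=5≠0 swap→a[3]=5, slow++,fast++
slow=4 fast=12: a[fast]=8≠0 swap→a[4]=8, slow++,fast++
slow=5 fast=13: a[fast]=0, fast++
slow=5 fast=14: a[fast]=0, fast++
slow=5 fast=15: a[fast]=0, fast++

[5, 7, 1, 5, 8, 0, 0, 0, 0, 0, 0, 0, 0, 0, 0, 0]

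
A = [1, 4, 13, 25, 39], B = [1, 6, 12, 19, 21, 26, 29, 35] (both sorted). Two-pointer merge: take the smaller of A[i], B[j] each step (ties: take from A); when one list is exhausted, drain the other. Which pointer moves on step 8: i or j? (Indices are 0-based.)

j

i=0 j=0: A[i]=1<=B[j]=1 take 1, i++
i=1 j=0: A[i]=4>B[j]=1 take 1, j++
i=1 j=1: A[i]=4<=B[j]=6 take 4, i++
i=2 j=1: A[i]=13>B[j]=6 take 6, j++
i=2 j=2: A[i]=13>B[j]=12 take 12, j++
i=2 j=3: A[i]=13<=B[j]=19 take 13, i++
i=3 j=3: A[i]=25>B[j]=19 take 19, j++
i=3 j=4: A[i]=25>B[j]=21 take 21, j++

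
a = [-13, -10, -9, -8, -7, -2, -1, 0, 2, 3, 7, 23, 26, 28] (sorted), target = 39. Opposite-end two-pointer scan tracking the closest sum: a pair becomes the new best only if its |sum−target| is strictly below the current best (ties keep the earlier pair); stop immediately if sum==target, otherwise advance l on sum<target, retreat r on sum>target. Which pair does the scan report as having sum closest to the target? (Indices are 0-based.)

l=0 r=13: -13+28=15 d=24 *, l++
l=1 r=13: -10+28=18 d=21 *, l++
l=2 r=13: -9+28=19 d=20 *, l++
l=3 r=13: -8+28=20 d=19 *, l++
l=4 r=13: -7+28=21 d=18 *, l++
l=5 r=13: -2+28=26 d=13 *, l++
l=6 r=13: -1+28=27 d=12 *, l++
l=7 r=13: 0+28=28 d=11 *, l++
l=8 r=13: 2+28=30 d=9 *, l++
l=9 r=13: 3+28=31 d=8 *, l++
l=10 r=13: 7+28=35 d=4 *, l++
l=11 r=13: 23+28=51 d=12, r--
l=11 r=12: 23+26=49 d=10, r--

pair (7, 28) with sum 35 (|Δ|=4)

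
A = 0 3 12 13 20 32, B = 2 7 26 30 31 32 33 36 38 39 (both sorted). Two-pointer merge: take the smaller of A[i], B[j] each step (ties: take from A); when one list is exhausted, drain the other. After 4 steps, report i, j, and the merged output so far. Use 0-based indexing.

i=0 j=0: A[i]=0<=B[j]=2 take 0, i++
i=1 j=0: A[i]=3>B[j]=2 take 2, j++
i=1 j=1: A[i]=3<=B[j]=7 take 3, i++
i=2 j=1: A[i]=12>B[j]=7 take 7, j++

i=2, j=2, merged so far=[0, 2, 3, 7]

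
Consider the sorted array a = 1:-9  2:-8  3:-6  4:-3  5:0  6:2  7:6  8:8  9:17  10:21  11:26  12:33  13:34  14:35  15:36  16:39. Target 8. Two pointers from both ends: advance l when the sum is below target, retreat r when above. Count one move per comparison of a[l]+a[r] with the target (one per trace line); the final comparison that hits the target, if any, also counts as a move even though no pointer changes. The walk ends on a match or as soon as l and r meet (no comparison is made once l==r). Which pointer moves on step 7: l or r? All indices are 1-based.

r

[1,16] -9+39=30 >8 → r--
[1,15] -9+36=27 >8 → r--
[1,14] -9+35=26 >8 → r--
[1,13] -9+34=25 >8 → r--
[1,12] -9+33=24 >8 → r--
[1,11] -9+26=17 >8 → r--
[1,10] -9+21=12 >8 → r--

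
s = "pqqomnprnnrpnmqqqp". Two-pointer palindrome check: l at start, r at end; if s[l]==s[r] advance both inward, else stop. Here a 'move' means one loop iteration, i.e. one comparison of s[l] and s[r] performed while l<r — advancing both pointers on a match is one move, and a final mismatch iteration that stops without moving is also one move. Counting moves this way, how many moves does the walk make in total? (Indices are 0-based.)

[0,17] 'p'=='p' → l++,r--
[1,16] 'q'=='q' → l++,r--
[2,15] 'q'=='q' → l++,r--
[3,14] 'o'!='q' → stop

4 moves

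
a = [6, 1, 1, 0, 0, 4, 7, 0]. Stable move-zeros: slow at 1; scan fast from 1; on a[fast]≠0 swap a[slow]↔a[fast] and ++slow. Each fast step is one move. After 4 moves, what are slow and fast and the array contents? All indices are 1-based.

slow=1 fast=1: a[fast]=6≠0 swap→a[1]=6, slow++,fast++
slow=2 fast=2: a[fast]=1≠0 swap→a[2]=1, slow++,fast++
slow=3 fast=3: a[fast]=1≠0 swap→a[3]=1, slow++,fast++
slow=4 fast=4: a[fast]=0, fast++

slow=4, fast=5, a=[6, 1, 1, 0, 0, 4, 7, 0]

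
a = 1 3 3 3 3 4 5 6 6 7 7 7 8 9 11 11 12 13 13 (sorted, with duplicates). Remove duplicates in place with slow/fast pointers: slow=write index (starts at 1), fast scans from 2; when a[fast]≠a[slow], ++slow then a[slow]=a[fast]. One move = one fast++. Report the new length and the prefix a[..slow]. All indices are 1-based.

(s=1,f=2) a[fast]=3≠a[slow]=1 write a[2]=3 → slow++,fast++
(s=2,f=3) a[fast]=3=a[slow] dup → fast++
(s=2,f=4) a[fast]=3=a[slow] dup → fast++
(s=2,f=5) a[fast]=3=a[slow] dup → fast++
(s=2,f=6) a[fast]=4≠a[slow]=3 write a[3]=4 → slow++,fast++
(s=3,f=7) a[fast]=5≠a[slow]=4 write a[4]=5 → slow++,fast++
(s=4,f=8) a[fast]=6≠a[slow]=5 write a[5]=6 → slow++,fast++
(s=5,f=9) a[fast]=6=a[slow] dup → fast++
(s=5,f=10) a[fast]=7≠a[slow]=6 write a[6]=7 → slow++,fast++
(s=6,f=11) a[fast]=7=a[slow] dup → fast++
(s=6,f=12) a[fast]=7=a[slow] dup → fast++
(s=6,f=13) a[fast]=8≠a[slow]=7 write a[7]=8 → slow++,fast++
(s=7,f=14) a[fast]=9≠a[slow]=8 write a[8]=9 → slow++,fast++
(s=8,f=15) a[fast]=11≠a[slow]=9 write a[9]=11 → slow++,fast++
(s=9,f=16) a[fast]=11=a[slow] dup → fast++
(s=9,f=17) a[fast]=12≠a[slow]=11 write a[10]=12 → slow++,fast++
(s=10,f=18) a[fast]=13≠a[slow]=12 write a[11]=13 → slow++,fast++
(s=11,f=19) a[fast]=13=a[slow] dup → fast++

length 11; prefix = [1, 3, 4, 5, 6, 7, 8, 9, 11, 12, 13]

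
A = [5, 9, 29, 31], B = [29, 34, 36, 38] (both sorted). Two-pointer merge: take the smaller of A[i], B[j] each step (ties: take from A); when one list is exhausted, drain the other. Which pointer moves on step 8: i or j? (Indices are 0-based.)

j

[i=0,j=0] A[i]=5<=B[j]=29 take 5 → i++
[i=1,j=0] A[i]=9<=B[j]=29 take 9 → i++
[i=2,j=0] A[i]=29<=B[j]=29 take 29 → i++
[i=3,j=0] A[i]=31>B[j]=29 take 29 → j++
[i=3,j=1] A[i]=31<=B[j]=34 take 31 → i++
[i=4,j=1] A done, take B[j]=34 → j++
[i=4,j=2] A done, take B[j]=36 → j++
[i=4,j=3] A done, take B[j]=38 → j++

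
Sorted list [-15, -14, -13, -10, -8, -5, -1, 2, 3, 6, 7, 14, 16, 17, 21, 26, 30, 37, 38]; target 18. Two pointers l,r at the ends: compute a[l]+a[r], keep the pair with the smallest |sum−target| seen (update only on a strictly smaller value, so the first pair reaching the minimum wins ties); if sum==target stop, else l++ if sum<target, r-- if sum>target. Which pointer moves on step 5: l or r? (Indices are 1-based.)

[1,19] -15+38=23 d=5 * → r--
[1,18] -15+37=22 d=4 * → r--
[1,17] -15+30=15 d=3 * → l++
[2,17] -14+30=16 d=2 * → l++
[3,17] -13+30=17 d=1 * → l++

l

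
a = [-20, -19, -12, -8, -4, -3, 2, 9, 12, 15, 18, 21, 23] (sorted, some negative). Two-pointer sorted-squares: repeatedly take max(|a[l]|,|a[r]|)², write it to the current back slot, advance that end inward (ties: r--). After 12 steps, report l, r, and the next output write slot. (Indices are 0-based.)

l=6, r=6, next write slot=0

l=0 r=12: |-20|<=|23| out[12]=529, r--
l=0 r=11: |-20|<=|21| out[11]=441, r--
l=0 r=10: |-20|>|18| out[10]=400, l++
l=1 r=10: |-19|>|18| out[9]=361, l++
l=2 r=10: |-12|<=|18| out[8]=324, r--
l=2 r=9: |-12|<=|15| out[7]=225, r--
l=2 r=8: |-12|<=|12| out[6]=144, r--
l=2 r=7: |-12|>|9| out[5]=144, l++
l=3 r=7: |-8|<=|9| out[4]=81, r--
l=3 r=6: |-8|>|2| out[3]=64, l++
l=4 r=6: |-4|>|2| out[2]=16, l++
l=5 r=6: |-3|>|2| out[1]=9, l++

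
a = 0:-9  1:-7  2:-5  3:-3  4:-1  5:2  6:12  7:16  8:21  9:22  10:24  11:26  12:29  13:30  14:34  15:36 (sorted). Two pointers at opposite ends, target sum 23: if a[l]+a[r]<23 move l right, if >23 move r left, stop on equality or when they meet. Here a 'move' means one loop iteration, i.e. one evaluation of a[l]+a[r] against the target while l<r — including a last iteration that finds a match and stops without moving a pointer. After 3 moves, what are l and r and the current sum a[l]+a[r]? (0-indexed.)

l=1, r=13, sum=23

[0,15] -9+36=27 >23 → r--
[0,14] -9+34=25 >23 → r--
[0,13] -9+30=21 <23 → l++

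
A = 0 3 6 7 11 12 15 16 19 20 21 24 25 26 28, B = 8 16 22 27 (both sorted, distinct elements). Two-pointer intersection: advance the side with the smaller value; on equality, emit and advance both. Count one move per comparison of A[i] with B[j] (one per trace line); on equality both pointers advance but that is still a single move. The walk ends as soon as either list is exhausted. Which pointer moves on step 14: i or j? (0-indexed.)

[i=0,j=0] 0<8 → i++
[i=1,j=0] 3<8 → i++
[i=2,j=0] 6<8 → i++
[i=3,j=0] 7<8 → i++
[i=4,j=0] 11>8 → j++
[i=4,j=1] 11<16 → i++
[i=5,j=1] 12<16 → i++
[i=6,j=1] 15<16 → i++
[i=7,j=1] 16==16 emit → i++,j++
[i=8,j=2] 19<22 → i++
[i=9,j=2] 20<22 → i++
[i=10,j=2] 21<22 → i++
[i=11,j=2] 24>22 → j++
[i=11,j=3] 24<27 → i++

i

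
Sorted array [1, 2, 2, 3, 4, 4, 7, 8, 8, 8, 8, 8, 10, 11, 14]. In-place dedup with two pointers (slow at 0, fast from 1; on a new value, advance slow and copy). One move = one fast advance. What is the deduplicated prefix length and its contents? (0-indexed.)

slow=0 fast=1: a[fast]=2≠a[slow]=1 write a[1]=2, slow++,fast++
slow=1 fast=2: a[fast]=2=a[slow] dup, fast++
slow=1 fast=3: a[fast]=3≠a[slow]=2 write a[2]=3, slow++,fast++
slow=2 fast=4: a[fast]=4≠a[slow]=3 write a[3]=4, slow++,fast++
slow=3 fast=5: a[fast]=4=a[slow] dup, fast++
slow=3 fast=6: a[fast]=7≠a[slow]=4 write a[4]=7, slow++,fast++
slow=4 fast=7: a[fast]=8≠a[slow]=7 write a[5]=8, slow++,fast++
slow=5 fast=8: a[fast]=8=a[slow] dup, fast++
slow=5 fast=9: a[fast]=8=a[slow] dup, fast++
slow=5 fast=10: a[fast]=8=a[slow] dup, fast++
slow=5 fast=11: a[fast]=8=a[slow] dup, fast++
slow=5 fast=12: a[fast]=10≠a[slow]=8 write a[6]=10, slow++,fast++
slow=6 fast=13: a[fast]=11≠a[slow]=10 write a[7]=11, slow++,fast++
slow=7 fast=14: a[fast]=14≠a[slow]=11 write a[8]=14, slow++,fast++

length 9; prefix = [1, 2, 3, 4, 7, 8, 10, 11, 14]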